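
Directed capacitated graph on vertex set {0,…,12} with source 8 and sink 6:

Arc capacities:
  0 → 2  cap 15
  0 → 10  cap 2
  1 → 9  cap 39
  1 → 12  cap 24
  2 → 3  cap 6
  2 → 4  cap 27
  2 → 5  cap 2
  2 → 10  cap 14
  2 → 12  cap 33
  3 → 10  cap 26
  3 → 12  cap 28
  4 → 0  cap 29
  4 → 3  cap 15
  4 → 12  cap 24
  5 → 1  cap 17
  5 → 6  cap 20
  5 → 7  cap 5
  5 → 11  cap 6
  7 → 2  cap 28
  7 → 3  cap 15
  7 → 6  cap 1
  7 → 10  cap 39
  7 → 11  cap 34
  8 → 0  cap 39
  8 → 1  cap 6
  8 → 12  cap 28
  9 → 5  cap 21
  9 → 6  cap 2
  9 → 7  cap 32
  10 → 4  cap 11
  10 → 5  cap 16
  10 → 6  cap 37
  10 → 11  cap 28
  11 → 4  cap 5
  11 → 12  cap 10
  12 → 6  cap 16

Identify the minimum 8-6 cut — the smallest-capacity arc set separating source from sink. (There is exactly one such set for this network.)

Min-cut arcs: {(0,2), (0,10), (8,1), (12,6)} (total capacity 39)

augment #1: 8→12→6 push 16
augment #2: 8→0→10→6 push 2
augment #3: 8→1→9→6 push 2
augment #4: 8→0→2→5→6 push 2
augment #5: 8→0→2→10→6 push 13
augment #6: 8→1→9→5→6 push 4
max flow = 39; residual-reachable set from 8 gives S-side
cut edges (S→T): {(0,2), (0,10), (8,1), (12,6)} total cap 39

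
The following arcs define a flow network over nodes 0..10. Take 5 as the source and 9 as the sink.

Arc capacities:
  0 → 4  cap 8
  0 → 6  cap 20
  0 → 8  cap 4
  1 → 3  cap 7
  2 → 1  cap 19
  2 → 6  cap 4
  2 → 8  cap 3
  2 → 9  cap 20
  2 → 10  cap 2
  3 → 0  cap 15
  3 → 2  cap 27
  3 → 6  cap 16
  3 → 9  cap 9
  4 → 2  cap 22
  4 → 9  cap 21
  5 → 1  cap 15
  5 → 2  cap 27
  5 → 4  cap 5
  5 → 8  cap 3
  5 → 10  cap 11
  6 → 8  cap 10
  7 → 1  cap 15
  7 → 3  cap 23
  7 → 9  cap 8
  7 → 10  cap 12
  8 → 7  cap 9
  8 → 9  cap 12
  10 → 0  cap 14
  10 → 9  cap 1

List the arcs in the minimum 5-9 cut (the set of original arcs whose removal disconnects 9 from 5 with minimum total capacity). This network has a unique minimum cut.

augment #1: 5→2→9 push 20
augment #2: 5→4→9 push 5
augment #3: 5→8→9 push 3
augment #4: 5→10→9 push 1
augment #5: 5→1→3→9 push 7
augment #6: 5→2→8→9 push 3
augment #7: 5→2→6→8→9 push 4
augment #8: 5→10→0→4→9 push 8
augment #9: 5→10→0→8→9 push 2
max flow = 53; residual-reachable set from 5 gives S-side
cut edges (S→T): {(1,3), (5,2), (5,4), (5,8), (5,10)} total cap 53

Min-cut arcs: {(1,3), (5,2), (5,4), (5,8), (5,10)} (total capacity 53)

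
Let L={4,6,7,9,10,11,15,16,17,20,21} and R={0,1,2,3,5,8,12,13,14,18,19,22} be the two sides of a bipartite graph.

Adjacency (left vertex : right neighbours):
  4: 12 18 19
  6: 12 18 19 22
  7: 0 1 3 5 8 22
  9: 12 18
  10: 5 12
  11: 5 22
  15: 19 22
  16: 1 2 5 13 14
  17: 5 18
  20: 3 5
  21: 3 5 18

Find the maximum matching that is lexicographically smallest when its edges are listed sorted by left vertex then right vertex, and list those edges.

Lex-smallest maximum matching: {(4,12), (6,18), (7,0), (10,5), (11,22), (15,19), (16,1), (20,3)}

|M| = 8 (so the lex-smallest maximum matching has 8 edges)
process left vertices in ascending order; for each, take the smallest-labelled available neighbour that still permits 8 edges overall, or leave it unmatched if none does
lex-smallest matching: {4-12, 6-18, 7-0, 10-5, 11-22, 15-19, 16-1, 20-3}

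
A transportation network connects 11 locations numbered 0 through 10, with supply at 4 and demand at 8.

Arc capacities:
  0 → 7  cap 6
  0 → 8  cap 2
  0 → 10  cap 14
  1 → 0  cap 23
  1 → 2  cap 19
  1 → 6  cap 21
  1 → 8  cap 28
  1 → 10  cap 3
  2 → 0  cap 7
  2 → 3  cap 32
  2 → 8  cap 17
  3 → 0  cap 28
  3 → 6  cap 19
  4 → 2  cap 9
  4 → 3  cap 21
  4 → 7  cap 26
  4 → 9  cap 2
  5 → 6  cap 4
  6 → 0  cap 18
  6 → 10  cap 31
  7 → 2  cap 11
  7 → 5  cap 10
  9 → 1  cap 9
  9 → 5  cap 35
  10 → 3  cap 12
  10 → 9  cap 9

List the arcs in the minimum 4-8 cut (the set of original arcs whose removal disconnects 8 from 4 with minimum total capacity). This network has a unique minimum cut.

augment #1: 4→2→8 push 9
augment #2: 4→3→0→8 push 2
augment #3: 4→7→2→8 push 8
augment #4: 4→9→1→8 push 2
augment #5: 4→3→0→10→9→1→8 push 7
max flow = 28; residual-reachable set from 4 gives S-side
cut edges (S→T): {(0,8), (2,8), (9,1)} total cap 28

Min-cut arcs: {(0,8), (2,8), (9,1)} (total capacity 28)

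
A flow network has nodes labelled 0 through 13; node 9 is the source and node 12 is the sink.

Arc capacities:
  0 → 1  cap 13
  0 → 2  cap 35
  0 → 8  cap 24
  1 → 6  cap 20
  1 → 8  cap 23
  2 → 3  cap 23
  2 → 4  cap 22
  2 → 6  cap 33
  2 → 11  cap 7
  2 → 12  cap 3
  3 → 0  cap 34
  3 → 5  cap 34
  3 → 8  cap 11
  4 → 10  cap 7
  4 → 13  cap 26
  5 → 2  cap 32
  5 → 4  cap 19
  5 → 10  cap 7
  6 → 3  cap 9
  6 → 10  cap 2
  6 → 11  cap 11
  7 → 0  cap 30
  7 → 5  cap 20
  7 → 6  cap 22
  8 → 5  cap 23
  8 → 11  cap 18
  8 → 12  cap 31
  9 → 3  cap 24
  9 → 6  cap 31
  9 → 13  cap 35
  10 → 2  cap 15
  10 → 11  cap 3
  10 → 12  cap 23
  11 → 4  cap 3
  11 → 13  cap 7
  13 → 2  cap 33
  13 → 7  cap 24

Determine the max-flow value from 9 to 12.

Maximum flow value: 50

augment #1: 9→3→8→12 bottleneck 11, total now 11
augment #2: 9→6→10→12 bottleneck 2, total now 13
augment #3: 9→13→2→12 bottleneck 3, total now 16
augment #4: 9→3→0→8→12 bottleneck 13, total now 29
augment #5: 9→6→3→0→8→12 bottleneck 7, total now 36
augment #6: 9→6→3→5→10→12 bottleneck 2, total now 38
augment #7: 9→6→11→4→10→12 bottleneck 3, total now 41
augment #8: 9→13→2→4→10→12 bottleneck 4, total now 45
augment #9: 9→13→7→5→10→12 bottleneck 5, total now 50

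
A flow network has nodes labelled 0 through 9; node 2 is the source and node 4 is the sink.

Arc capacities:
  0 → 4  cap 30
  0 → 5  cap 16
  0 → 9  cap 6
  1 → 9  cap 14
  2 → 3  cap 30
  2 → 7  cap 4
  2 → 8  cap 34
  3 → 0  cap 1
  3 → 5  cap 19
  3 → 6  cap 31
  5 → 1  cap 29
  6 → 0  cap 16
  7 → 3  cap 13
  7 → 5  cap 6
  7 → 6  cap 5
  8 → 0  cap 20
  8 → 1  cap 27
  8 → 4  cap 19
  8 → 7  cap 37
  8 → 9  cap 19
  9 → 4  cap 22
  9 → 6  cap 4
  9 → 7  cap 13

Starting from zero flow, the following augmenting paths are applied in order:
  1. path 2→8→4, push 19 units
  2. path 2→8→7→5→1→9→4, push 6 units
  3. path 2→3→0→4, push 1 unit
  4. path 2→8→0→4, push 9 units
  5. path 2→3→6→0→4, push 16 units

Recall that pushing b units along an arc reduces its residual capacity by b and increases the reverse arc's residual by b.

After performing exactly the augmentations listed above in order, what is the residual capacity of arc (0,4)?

after path 1 (2→8→4, push 19): res(0,4)=30
after path 2 (2→8→7→5→1→9→4, push 6): res(0,4)=30
after path 3 (2→3→0→4, push 1): res(0,4)=29
after path 4 (2→8→0→4, push 9): res(0,4)=20
after path 5 (2→3→6→0→4, push 16): res(0,4)=4

Residual capacity of (0,4): 4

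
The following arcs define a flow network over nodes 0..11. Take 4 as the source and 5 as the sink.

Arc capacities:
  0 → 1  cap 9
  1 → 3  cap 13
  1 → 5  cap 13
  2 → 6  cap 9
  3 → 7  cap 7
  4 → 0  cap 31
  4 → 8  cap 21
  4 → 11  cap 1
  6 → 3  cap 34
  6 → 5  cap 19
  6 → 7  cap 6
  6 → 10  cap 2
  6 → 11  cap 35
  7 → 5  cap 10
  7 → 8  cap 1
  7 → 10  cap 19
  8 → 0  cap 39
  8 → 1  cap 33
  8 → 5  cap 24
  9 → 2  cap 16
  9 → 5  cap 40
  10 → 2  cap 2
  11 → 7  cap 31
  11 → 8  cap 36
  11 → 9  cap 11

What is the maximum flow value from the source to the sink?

augment #1: 4→8→5 bottleneck 21, total now 21
augment #2: 4→0→1→5 bottleneck 9, total now 30
augment #3: 4→11→7→5 bottleneck 1, total now 31

Maximum flow value: 31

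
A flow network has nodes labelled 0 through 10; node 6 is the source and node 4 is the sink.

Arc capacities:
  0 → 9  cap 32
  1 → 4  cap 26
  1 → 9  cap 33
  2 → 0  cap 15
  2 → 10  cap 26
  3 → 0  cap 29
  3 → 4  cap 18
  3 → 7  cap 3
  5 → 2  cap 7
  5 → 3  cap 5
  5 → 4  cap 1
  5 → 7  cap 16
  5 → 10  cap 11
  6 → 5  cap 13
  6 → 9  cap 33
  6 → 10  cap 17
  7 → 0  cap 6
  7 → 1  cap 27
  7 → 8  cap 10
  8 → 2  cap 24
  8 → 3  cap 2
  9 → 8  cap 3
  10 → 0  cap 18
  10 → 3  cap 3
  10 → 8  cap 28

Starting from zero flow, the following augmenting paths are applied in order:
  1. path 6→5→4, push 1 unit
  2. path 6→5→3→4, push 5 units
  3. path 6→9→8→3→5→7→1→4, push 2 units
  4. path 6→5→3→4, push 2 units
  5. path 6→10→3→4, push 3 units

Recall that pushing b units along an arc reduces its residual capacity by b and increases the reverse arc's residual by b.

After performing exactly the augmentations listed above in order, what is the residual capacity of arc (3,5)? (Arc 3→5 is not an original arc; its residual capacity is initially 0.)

after path 1 (6→5→4, push 1): res(3,5)=0
after path 2 (6→5→3→4, push 5): res(3,5)=5
after path 3 (6→9→8→3→5→7→1→4, push 2): res(3,5)=3
after path 4 (6→5→3→4, push 2): res(3,5)=5
after path 5 (6→10→3→4, push 3): res(3,5)=5

Residual capacity of (3,5): 5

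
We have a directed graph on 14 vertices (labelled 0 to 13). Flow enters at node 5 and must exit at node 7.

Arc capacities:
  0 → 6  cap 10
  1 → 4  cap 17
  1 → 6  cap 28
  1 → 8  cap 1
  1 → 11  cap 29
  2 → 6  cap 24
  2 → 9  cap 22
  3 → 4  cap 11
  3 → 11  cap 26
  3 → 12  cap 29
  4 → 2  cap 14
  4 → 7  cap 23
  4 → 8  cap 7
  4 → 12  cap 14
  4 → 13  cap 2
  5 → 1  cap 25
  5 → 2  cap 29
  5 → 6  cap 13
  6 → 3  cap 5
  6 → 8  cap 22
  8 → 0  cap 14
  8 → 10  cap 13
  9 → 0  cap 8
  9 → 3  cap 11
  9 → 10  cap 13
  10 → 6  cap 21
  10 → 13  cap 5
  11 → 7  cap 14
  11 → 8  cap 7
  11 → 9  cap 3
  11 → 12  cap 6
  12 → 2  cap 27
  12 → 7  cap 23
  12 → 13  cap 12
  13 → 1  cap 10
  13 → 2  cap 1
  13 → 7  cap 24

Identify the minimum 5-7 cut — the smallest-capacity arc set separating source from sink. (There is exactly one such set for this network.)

Min-cut arcs: {(5,1), (6,3), (9,3), (10,13)} (total capacity 46)

augment #1: 5→1→4→7 push 17
augment #2: 5→1→11→7 push 8
augment #3: 5→6→3→4→7 push 5
augment #4: 5→2→9→3→4→7 push 1
augment #5: 5→2→9→3→11→7 push 6
augment #6: 5→2→9→3→12→7 push 4
augment #7: 5→2→9→10→13→7 push 5
max flow = 46; residual-reachable set from 5 gives S-side
cut edges (S→T): {(5,1), (6,3), (9,3), (10,13)} total cap 46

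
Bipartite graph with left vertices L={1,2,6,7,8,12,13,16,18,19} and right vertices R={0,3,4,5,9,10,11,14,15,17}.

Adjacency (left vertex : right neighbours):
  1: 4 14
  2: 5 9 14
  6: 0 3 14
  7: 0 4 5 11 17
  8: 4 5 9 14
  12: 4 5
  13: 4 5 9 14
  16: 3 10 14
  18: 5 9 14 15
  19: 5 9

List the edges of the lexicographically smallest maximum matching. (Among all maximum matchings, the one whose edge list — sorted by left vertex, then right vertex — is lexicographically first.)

Lex-smallest maximum matching: {(1,4), (2,5), (6,0), (7,11), (8,9), (13,14), (16,3), (18,15)}

|M| = 8 (so the lex-smallest maximum matching has 8 edges)
process left vertices in ascending order; for each, take the smallest-labelled available neighbour that still permits 8 edges overall, or leave it unmatched if none does
lex-smallest matching: {1-4, 2-5, 6-0, 7-11, 8-9, 13-14, 16-3, 18-15}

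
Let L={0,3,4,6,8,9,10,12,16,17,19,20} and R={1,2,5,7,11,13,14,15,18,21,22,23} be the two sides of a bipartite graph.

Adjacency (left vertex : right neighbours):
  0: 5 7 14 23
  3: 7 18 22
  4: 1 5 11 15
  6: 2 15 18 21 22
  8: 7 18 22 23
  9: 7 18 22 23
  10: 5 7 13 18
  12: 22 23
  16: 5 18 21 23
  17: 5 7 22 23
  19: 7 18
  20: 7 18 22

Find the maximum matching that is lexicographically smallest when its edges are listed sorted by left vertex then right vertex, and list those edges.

Lex-smallest maximum matching: {(0,14), (3,7), (4,1), (6,2), (8,18), (9,22), (10,13), (12,23), (16,21), (17,5)}

|M| = 10 (so the lex-smallest maximum matching has 10 edges)
process left vertices in ascending order; for each, take the smallest-labelled available neighbour that still permits 10 edges overall, or leave it unmatched if none does
lex-smallest matching: {0-14, 3-7, 4-1, 6-2, 8-18, 9-22, 10-13, 12-23, 16-21, 17-5}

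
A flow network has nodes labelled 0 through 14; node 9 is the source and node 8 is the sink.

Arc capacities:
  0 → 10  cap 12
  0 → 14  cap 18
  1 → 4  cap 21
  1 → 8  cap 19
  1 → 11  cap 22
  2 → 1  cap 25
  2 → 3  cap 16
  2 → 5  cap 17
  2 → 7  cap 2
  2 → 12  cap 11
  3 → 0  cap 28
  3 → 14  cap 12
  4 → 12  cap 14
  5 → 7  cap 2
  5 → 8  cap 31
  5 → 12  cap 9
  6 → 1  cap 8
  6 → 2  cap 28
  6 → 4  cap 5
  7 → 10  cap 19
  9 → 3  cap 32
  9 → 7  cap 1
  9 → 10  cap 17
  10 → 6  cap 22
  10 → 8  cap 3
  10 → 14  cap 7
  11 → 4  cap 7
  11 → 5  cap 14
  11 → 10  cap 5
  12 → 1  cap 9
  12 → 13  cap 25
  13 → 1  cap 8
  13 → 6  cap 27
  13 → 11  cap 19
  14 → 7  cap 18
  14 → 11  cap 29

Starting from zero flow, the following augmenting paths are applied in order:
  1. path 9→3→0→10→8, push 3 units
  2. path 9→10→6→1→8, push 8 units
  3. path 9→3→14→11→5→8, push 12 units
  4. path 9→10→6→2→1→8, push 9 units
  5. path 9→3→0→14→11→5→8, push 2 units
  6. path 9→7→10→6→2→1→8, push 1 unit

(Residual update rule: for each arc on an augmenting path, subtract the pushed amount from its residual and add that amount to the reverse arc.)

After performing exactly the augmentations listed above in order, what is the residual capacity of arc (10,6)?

Residual capacity of (10,6): 4

after path 1 (9→3→0→10→8, push 3): res(10,6)=22
after path 2 (9→10→6→1→8, push 8): res(10,6)=14
after path 3 (9→3→14→11→5→8, push 12): res(10,6)=14
after path 4 (9→10→6→2→1→8, push 9): res(10,6)=5
after path 5 (9→3→0→14→11→5→8, push 2): res(10,6)=5
after path 6 (9→7→10→6→2→1→8, push 1): res(10,6)=4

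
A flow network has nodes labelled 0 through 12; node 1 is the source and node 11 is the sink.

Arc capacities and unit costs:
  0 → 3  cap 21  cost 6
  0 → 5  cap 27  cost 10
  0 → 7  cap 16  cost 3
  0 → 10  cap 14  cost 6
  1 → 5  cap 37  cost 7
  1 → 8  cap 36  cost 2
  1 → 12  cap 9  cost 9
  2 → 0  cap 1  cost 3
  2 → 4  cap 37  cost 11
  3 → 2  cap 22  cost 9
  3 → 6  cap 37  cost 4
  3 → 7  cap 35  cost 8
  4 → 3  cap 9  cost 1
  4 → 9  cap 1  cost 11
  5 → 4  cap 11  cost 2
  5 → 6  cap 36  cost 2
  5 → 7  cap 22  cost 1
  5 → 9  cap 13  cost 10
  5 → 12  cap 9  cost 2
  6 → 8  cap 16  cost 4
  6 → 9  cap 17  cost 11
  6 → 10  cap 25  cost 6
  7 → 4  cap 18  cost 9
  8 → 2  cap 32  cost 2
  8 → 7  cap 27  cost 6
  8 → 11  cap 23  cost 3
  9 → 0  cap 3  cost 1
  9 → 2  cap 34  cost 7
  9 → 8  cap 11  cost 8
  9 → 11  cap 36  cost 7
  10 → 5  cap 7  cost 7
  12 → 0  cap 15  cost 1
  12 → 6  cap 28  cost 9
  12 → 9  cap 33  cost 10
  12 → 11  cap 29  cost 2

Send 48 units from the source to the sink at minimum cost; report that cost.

shortest-cost path #1: 1→8→11 push 23 @ unit cost 5 (adds 115)
shortest-cost path #2: 1→12→11 push 9 @ unit cost 11 (adds 99)
shortest-cost path #3: 1→5→12→11 push 9 @ unit cost 11 (adds 99)
shortest-cost path #4: 1→5→9→11 push 7 @ unit cost 24 (adds 168)
total cost = 481

Minimum cost for 48 units: 481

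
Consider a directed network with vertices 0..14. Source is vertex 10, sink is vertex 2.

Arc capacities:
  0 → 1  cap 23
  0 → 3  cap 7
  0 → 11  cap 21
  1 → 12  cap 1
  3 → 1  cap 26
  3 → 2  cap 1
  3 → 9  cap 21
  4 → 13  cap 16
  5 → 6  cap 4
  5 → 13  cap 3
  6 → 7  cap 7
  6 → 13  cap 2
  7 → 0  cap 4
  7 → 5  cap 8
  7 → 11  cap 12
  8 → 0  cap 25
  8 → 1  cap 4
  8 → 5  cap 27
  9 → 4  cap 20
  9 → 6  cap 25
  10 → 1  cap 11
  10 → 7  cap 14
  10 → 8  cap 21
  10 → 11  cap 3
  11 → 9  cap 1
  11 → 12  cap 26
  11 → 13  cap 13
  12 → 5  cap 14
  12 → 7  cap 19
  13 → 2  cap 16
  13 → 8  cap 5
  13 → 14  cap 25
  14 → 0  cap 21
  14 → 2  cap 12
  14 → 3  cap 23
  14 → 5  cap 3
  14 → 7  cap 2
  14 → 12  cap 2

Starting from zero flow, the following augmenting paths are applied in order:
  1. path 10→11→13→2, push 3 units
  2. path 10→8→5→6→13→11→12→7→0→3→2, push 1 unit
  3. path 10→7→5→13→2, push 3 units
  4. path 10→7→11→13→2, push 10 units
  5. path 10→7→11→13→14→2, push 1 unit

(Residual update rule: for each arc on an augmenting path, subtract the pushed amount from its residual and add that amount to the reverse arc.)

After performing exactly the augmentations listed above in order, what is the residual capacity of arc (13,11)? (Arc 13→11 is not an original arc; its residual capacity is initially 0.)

after path 1 (10→11→13→2, push 3): res(13,11)=3
after path 2 (10→8→5→6→13→11→12→7→0→3→2, push 1): res(13,11)=2
after path 3 (10→7→5→13→2, push 3): res(13,11)=2
after path 4 (10→7→11→13→2, push 10): res(13,11)=12
after path 5 (10→7→11→13→14→2, push 1): res(13,11)=13

Residual capacity of (13,11): 13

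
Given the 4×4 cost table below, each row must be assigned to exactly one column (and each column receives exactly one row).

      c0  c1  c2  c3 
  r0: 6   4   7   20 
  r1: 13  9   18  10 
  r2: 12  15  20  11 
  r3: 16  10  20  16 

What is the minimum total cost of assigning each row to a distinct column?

optimal assignment: row0→col2 (cost 7), row1→col3 (cost 10), row2→col0 (cost 12), row3→col1 (cost 10)
total = 7 + 10 + 12 + 10 = 39

Minimum assignment cost: 39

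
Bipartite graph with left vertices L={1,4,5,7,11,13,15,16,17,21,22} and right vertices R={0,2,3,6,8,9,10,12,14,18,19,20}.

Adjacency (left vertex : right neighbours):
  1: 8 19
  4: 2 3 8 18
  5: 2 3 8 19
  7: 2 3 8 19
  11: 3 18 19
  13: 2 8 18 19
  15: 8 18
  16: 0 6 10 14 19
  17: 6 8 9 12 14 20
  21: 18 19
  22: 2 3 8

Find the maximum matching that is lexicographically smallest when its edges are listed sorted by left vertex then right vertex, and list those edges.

|M| = 7 (so the lex-smallest maximum matching has 7 edges)
process left vertices in ascending order; for each, take the smallest-labelled available neighbour that still permits 7 edges overall, or leave it unmatched if none does
lex-smallest matching: {1-8, 4-2, 5-3, 7-19, 11-18, 16-0, 17-6}

Lex-smallest maximum matching: {(1,8), (4,2), (5,3), (7,19), (11,18), (16,0), (17,6)}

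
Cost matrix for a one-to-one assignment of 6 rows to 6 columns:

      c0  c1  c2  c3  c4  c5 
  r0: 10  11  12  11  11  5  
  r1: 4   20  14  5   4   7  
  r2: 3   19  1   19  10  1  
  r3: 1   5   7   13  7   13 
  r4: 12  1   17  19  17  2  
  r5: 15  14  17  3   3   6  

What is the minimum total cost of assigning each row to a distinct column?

Minimum assignment cost: 15

optimal assignment: row0→col5 (cost 5), row1→col4 (cost 4), row2→col2 (cost 1), row3→col0 (cost 1), row4→col1 (cost 1), row5→col3 (cost 3)
total = 5 + 4 + 1 + 1 + 1 + 3 = 15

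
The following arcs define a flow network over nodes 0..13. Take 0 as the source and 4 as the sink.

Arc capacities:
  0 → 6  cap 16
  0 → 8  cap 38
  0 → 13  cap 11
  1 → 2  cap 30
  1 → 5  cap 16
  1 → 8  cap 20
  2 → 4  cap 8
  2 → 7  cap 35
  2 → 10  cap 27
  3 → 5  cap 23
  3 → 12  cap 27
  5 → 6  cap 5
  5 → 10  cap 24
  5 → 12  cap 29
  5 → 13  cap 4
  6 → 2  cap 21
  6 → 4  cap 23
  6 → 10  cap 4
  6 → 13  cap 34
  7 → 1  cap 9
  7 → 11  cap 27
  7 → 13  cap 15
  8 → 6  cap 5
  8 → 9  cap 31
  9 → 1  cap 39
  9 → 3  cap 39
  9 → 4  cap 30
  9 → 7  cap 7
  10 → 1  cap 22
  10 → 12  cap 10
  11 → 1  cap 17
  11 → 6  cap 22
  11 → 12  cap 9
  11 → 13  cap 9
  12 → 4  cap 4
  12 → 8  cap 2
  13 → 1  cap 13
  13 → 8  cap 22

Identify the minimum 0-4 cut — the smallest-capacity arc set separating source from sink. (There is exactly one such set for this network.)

Min-cut arcs: {(0,6), (0,13), (8,6), (8,9)} (total capacity 63)

augment #1: 0→6→4 push 16
augment #2: 0→8→6→4 push 5
augment #3: 0→8→9→4 push 30
augment #4: 0→13→1→2→4 push 8
augment #5: 0→8→9→3→12→4 push 1
augment #6: 0→13→1→5→6→4 push 2
augment #7: 0→13→1→5→12→4 push 1
max flow = 63; residual-reachable set from 0 gives S-side
cut edges (S→T): {(0,6), (0,13), (8,6), (8,9)} total cap 63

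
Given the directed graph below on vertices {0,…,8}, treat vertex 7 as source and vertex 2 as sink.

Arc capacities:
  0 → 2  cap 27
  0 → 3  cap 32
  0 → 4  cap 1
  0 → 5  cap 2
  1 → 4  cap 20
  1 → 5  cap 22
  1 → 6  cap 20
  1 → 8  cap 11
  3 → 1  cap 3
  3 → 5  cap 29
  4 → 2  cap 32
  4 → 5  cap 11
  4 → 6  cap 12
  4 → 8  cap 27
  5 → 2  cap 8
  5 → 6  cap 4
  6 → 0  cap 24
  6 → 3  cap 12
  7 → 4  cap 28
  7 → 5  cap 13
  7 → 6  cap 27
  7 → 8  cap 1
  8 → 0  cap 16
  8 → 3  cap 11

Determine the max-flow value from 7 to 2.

augment #1: 7→4→2 bottleneck 28, total now 28
augment #2: 7→5→2 bottleneck 8, total now 36
augment #3: 7→6→0→2 bottleneck 24, total now 60
augment #4: 7→8→0→2 bottleneck 1, total now 61
augment #5: 7→6→3→1→4→2 bottleneck 3, total now 64

Maximum flow value: 64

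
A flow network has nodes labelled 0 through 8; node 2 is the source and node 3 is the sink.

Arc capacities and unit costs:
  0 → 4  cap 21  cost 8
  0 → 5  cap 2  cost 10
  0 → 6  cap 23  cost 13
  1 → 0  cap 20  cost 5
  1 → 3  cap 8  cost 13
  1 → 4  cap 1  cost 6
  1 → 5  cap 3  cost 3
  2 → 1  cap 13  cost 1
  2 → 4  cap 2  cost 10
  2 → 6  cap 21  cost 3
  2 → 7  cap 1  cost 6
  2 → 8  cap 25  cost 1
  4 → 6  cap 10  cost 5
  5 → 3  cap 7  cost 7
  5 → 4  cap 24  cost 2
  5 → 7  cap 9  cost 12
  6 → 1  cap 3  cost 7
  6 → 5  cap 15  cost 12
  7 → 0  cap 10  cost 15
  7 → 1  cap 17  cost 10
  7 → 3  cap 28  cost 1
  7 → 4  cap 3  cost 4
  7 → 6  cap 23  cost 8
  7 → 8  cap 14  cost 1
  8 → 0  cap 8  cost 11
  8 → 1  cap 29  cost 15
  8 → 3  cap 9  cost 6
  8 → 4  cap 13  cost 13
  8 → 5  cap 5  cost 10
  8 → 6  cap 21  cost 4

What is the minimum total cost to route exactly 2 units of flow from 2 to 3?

shortest-cost path #1: 2→7→3 push 1 @ unit cost 7 (adds 7)
shortest-cost path #2: 2→8→3 push 1 @ unit cost 7 (adds 7)
total cost = 14

Minimum cost for 2 units: 14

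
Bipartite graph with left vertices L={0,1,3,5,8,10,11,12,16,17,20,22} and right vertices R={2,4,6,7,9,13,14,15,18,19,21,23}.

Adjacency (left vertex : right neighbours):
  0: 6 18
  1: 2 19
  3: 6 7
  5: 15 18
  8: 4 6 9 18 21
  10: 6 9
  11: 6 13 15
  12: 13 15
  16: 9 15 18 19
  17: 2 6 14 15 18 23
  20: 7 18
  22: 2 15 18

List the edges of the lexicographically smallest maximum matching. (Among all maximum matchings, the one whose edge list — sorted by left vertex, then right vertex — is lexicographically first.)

Lex-smallest maximum matching: {(0,6), (1,2), (3,7), (5,15), (8,4), (10,9), (11,13), (16,19), (17,14), (20,18)}

|M| = 10 (so the lex-smallest maximum matching has 10 edges)
process left vertices in ascending order; for each, take the smallest-labelled available neighbour that still permits 10 edges overall, or leave it unmatched if none does
lex-smallest matching: {0-6, 1-2, 3-7, 5-15, 8-4, 10-9, 11-13, 16-19, 17-14, 20-18}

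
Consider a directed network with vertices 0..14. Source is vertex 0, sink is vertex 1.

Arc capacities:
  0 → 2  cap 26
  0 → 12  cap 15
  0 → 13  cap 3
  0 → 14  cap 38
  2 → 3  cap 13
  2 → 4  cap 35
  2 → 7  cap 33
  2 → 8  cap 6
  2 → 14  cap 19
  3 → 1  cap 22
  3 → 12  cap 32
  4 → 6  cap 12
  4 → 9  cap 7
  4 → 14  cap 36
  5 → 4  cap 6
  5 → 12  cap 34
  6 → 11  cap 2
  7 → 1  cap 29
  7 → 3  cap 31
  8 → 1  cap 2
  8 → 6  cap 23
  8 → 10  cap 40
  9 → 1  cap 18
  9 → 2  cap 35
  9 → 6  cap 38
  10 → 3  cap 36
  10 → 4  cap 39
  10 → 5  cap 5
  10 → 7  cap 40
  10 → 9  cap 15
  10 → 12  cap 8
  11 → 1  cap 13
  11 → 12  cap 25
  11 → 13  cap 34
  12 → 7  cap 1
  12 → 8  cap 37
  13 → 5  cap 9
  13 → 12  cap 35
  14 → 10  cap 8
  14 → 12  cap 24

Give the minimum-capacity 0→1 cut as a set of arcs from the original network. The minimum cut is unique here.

Min-cut arcs: {(3,1), (6,11), (7,1), (8,1), (9,1)} (total capacity 73)

augment #1: 0→2→3→1 push 13
augment #2: 0→2→7→1 push 13
augment #3: 0→12→7→1 push 1
augment #4: 0→12→8→1 push 2
augment #5: 0→14→10→3→1 push 8
augment #6: 0→12→8→6→11→1 push 2
augment #7: 0→12→8→10→3→1 push 1
augment #8: 0→12→8→10→7→1 push 9
augment #9: 0→13→5→4→9→1 push 3
augment #10: 0→14→12→8→10→7→1 push 6
augment #11: 0→14→12→8→10→9→1 push 15
max flow = 73; residual-reachable set from 0 gives S-side
cut edges (S→T): {(3,1), (6,11), (7,1), (8,1), (9,1)} total cap 73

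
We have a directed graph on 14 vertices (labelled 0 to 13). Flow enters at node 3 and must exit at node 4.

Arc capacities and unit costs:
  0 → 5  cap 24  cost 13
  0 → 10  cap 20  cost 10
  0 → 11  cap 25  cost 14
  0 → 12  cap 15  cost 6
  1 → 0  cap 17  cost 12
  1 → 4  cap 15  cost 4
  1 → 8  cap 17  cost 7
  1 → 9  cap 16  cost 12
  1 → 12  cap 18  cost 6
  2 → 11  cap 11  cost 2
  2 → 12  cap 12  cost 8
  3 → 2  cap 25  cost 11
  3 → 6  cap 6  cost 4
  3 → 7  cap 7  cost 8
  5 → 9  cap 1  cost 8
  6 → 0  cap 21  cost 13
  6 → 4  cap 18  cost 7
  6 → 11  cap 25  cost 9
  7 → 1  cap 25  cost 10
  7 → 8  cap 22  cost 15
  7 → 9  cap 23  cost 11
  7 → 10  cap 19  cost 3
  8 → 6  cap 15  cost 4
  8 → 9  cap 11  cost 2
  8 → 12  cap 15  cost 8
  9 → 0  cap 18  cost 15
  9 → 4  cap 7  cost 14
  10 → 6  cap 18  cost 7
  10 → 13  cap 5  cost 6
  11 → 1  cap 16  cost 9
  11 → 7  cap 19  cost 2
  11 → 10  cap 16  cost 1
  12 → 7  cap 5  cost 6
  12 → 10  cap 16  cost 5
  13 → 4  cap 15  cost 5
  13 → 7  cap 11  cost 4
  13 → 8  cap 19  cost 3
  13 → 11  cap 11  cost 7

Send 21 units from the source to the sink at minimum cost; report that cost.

Minimum cost for 21 units: 423

shortest-cost path #1: 3→6→4 push 6 @ unit cost 11 (adds 66)
shortest-cost path #2: 3→7→10→13→4 push 5 @ unit cost 22 (adds 110)
shortest-cost path #3: 3→7→1→4 push 2 @ unit cost 22 (adds 44)
shortest-cost path #4: 3→2→11→10→7→1→4 push 5 @ unit cost 25 (adds 125)
shortest-cost path #5: 3→2→11→1→4 push 3 @ unit cost 26 (adds 78)
total cost = 423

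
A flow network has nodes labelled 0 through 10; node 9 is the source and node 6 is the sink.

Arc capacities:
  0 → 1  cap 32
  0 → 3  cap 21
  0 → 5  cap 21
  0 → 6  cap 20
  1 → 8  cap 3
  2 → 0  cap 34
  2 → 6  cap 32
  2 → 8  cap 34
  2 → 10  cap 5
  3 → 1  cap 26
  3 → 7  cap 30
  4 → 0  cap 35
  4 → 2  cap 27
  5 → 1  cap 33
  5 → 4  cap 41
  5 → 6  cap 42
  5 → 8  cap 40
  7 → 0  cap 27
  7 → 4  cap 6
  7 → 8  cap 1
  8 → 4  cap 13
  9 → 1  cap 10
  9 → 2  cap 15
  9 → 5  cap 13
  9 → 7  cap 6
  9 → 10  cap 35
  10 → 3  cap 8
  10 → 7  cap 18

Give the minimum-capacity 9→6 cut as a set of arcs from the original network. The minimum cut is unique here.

augment #1: 9→2→6 push 15
augment #2: 9→5→6 push 13
augment #3: 9→7→0→6 push 6
augment #4: 9→10→7→0→6 push 14
augment #5: 9→1→8→4→2→6 push 3
augment #6: 9→10→7→0→5→6 push 4
augment #7: 9→10→3→7→0→5→6 push 3
augment #8: 9→10→3→7→4→2→6 push 5
max flow = 63; residual-reachable set from 9 gives S-side
cut edges (S→T): {(1,8), (9,2), (9,5), (9,7), (10,3), (10,7)} total cap 63

Min-cut arcs: {(1,8), (9,2), (9,5), (9,7), (10,3), (10,7)} (total capacity 63)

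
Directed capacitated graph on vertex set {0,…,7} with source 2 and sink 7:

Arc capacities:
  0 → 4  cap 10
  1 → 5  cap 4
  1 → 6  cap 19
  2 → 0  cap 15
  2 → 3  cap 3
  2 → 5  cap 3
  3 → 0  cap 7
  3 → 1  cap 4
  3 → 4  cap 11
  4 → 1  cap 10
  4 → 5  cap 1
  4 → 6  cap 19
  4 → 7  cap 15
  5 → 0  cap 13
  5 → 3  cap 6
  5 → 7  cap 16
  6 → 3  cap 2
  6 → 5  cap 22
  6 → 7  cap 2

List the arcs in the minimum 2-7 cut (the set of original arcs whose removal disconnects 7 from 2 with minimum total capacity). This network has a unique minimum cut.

Min-cut arcs: {(0,4), (2,3), (2,5)} (total capacity 16)

augment #1: 2→5→7 push 3
augment #2: 2→0→4→7 push 10
augment #3: 2→3→4→7 push 3
max flow = 16; residual-reachable set from 2 gives S-side
cut edges (S→T): {(0,4), (2,3), (2,5)} total cap 16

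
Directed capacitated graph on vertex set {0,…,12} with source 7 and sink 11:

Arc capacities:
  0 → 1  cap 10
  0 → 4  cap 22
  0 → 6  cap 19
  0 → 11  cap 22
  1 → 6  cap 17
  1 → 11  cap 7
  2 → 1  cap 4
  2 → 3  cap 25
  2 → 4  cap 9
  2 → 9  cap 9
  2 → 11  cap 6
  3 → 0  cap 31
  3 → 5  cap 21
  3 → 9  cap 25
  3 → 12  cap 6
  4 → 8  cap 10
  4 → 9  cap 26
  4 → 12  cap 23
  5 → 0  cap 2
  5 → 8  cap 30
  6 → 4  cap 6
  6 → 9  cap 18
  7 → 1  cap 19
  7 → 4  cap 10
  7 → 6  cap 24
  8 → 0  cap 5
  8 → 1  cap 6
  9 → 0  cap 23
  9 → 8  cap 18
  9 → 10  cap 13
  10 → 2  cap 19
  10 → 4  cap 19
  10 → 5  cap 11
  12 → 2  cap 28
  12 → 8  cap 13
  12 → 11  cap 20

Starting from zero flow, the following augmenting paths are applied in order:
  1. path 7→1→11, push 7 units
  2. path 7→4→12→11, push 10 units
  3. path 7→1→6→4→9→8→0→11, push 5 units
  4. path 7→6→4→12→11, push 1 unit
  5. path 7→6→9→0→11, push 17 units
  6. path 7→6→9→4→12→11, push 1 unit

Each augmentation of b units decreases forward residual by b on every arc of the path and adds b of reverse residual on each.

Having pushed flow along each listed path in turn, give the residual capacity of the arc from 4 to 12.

Residual capacity of (4,12): 11

after path 1 (7→1→11, push 7): res(4,12)=23
after path 2 (7→4→12→11, push 10): res(4,12)=13
after path 3 (7→1→6→4→9→8→0→11, push 5): res(4,12)=13
after path 4 (7→6→4→12→11, push 1): res(4,12)=12
after path 5 (7→6→9→0→11, push 17): res(4,12)=12
after path 6 (7→6→9→4→12→11, push 1): res(4,12)=11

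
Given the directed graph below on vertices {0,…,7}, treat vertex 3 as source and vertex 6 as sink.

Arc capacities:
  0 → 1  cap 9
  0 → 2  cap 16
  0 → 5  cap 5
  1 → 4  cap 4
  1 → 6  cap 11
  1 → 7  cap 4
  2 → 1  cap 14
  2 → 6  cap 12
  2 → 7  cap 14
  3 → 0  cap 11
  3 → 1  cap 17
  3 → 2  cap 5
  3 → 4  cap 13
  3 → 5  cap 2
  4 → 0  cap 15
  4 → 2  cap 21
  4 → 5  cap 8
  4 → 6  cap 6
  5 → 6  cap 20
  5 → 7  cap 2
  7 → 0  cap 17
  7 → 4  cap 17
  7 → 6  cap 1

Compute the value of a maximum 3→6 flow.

augment #1: 3→1→6 bottleneck 11, total now 11
augment #2: 3→2→6 bottleneck 5, total now 16
augment #3: 3→4→6 bottleneck 6, total now 22
augment #4: 3→5→6 bottleneck 2, total now 24
augment #5: 3→0→2→6 bottleneck 7, total now 31
augment #6: 3→0→5→6 bottleneck 4, total now 35
augment #7: 3→1→7→6 bottleneck 1, total now 36
augment #8: 3→4→5→6 bottleneck 7, total now 43
augment #9: 3→1→4→5→6 bottleneck 1, total now 44
augment #10: 3→1→4→0→5→6 bottleneck 1, total now 45

Maximum flow value: 45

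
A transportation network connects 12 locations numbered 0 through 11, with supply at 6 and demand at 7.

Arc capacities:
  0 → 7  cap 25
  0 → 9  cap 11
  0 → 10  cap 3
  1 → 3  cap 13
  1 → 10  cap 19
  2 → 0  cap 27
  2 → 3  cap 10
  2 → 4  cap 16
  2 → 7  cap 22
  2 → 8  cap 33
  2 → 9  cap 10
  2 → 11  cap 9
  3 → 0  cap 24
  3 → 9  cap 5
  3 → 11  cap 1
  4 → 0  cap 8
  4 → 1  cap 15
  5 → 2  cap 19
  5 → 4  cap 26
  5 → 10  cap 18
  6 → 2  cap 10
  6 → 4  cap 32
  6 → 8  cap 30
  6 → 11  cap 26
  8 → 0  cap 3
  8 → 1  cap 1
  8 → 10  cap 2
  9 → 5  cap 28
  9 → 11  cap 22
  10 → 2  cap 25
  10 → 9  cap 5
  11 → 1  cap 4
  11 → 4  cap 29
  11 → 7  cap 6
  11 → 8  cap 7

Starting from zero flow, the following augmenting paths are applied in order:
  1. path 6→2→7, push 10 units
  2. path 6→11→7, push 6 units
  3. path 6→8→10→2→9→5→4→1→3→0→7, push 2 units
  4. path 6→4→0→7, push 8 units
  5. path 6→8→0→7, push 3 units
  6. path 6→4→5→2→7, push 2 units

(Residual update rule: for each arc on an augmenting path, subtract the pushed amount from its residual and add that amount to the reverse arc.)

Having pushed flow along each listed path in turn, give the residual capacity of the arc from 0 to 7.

Residual capacity of (0,7): 12

after path 1 (6→2→7, push 10): res(0,7)=25
after path 2 (6→11→7, push 6): res(0,7)=25
after path 3 (6→8→10→2→9→5→4→1→3→0→7, push 2): res(0,7)=23
after path 4 (6→4→0→7, push 8): res(0,7)=15
after path 5 (6→8→0→7, push 3): res(0,7)=12
after path 6 (6→4→5→2→7, push 2): res(0,7)=12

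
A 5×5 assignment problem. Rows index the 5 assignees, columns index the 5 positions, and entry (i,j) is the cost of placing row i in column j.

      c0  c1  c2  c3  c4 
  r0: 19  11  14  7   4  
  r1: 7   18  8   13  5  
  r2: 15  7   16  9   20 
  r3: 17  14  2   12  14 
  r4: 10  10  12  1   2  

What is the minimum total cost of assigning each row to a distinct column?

Minimum assignment cost: 21

optimal assignment: row0→col4 (cost 4), row1→col0 (cost 7), row2→col1 (cost 7), row3→col2 (cost 2), row4→col3 (cost 1)
total = 4 + 7 + 7 + 2 + 1 = 21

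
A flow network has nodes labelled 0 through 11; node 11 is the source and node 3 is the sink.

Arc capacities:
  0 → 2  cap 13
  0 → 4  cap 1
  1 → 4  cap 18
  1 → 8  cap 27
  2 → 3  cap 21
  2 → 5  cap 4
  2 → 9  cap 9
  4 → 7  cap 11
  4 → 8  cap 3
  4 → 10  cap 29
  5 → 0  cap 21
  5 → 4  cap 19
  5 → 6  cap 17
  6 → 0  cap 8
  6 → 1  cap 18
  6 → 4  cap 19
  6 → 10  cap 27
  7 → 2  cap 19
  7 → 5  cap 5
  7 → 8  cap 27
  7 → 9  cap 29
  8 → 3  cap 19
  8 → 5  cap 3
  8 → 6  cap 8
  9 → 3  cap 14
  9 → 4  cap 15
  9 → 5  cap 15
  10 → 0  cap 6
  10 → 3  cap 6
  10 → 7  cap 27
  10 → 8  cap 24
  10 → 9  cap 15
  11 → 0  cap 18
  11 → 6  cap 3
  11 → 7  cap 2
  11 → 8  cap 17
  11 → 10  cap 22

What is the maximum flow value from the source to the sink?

augment #1: 11→8→3 bottleneck 17, total now 17
augment #2: 11→10→3 bottleneck 6, total now 23
augment #3: 11→0→2→3 bottleneck 13, total now 36
augment #4: 11→7→2→3 bottleneck 2, total now 38
augment #5: 11→10→8→3 bottleneck 2, total now 40
augment #6: 11→10→9→3 bottleneck 14, total now 54
augment #7: 11→0→4→7→2→3 bottleneck 1, total now 55
augment #8: 11→6→4→7→2→3 bottleneck 3, total now 58

Maximum flow value: 58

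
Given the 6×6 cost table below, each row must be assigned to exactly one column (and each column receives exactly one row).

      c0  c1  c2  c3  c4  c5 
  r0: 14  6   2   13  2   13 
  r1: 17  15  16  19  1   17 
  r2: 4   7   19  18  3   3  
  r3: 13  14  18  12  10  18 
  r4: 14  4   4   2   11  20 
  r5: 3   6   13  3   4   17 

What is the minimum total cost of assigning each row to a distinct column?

Minimum assignment cost: 25

one of 2 optimal assignments: row0→col2 (cost 2), row1→col4 (cost 1), row2→col5 (cost 3), row3→col1 (cost 14), row4→col3 (cost 2), row5→col0 (cost 3)
total = 2 + 1 + 3 + 14 + 2 + 3 = 25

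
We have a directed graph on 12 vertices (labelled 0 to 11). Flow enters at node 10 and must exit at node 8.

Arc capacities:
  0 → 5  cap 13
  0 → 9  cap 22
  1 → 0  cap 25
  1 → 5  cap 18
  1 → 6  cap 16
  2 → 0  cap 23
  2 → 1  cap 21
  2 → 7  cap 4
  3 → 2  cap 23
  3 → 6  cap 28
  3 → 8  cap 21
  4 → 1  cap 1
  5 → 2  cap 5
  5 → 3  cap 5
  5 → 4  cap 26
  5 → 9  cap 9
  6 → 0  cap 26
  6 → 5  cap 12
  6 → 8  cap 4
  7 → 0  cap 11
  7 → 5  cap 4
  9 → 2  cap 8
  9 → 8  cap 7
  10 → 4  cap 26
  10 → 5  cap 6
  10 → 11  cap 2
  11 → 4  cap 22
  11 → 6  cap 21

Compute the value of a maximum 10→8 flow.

Maximum flow value: 9

augment #1: 10→5→3→8 bottleneck 5, total now 5
augment #2: 10→5→9→8 bottleneck 1, total now 6
augment #3: 10→11→6→8 bottleneck 2, total now 8
augment #4: 10→4→1→6→8 bottleneck 1, total now 9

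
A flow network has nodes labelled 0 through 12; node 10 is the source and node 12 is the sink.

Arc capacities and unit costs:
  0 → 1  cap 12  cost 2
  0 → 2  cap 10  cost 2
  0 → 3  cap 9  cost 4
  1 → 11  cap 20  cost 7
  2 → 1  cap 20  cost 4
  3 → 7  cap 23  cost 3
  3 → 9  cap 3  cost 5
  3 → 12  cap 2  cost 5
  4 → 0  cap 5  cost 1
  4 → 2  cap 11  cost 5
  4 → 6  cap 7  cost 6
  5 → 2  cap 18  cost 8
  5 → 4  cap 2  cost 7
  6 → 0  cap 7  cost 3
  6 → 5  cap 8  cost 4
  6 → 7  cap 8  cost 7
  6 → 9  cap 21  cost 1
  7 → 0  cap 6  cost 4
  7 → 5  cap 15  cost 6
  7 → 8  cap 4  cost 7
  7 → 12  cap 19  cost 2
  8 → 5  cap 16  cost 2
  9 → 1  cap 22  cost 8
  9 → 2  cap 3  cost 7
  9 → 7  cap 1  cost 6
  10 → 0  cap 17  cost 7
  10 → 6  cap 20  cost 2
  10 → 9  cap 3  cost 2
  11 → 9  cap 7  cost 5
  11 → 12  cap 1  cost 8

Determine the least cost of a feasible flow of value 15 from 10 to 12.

shortest-cost path #1: 10→9→7→12 push 1 @ unit cost 10 (adds 10)
shortest-cost path #2: 10→6→7→12 push 8 @ unit cost 11 (adds 88)
shortest-cost path #3: 10→6→0→3→12 push 2 @ unit cost 14 (adds 28)
shortest-cost path #4: 10→6→0→3→7→12 push 4 @ unit cost 14 (adds 56)
total cost = 182

Minimum cost for 15 units: 182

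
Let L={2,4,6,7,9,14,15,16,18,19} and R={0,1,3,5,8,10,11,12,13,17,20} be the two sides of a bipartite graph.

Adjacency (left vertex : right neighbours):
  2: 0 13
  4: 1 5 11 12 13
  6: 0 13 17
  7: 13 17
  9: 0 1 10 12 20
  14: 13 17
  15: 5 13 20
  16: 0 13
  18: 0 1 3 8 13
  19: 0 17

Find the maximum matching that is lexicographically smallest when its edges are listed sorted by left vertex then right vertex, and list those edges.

|M| = 7 (so the lex-smallest maximum matching has 7 edges)
process left vertices in ascending order; for each, take the smallest-labelled available neighbour that still permits 7 edges overall, or leave it unmatched if none does
lex-smallest matching: {2-0, 4-1, 6-13, 7-17, 9-10, 15-5, 18-3}

Lex-smallest maximum matching: {(2,0), (4,1), (6,13), (7,17), (9,10), (15,5), (18,3)}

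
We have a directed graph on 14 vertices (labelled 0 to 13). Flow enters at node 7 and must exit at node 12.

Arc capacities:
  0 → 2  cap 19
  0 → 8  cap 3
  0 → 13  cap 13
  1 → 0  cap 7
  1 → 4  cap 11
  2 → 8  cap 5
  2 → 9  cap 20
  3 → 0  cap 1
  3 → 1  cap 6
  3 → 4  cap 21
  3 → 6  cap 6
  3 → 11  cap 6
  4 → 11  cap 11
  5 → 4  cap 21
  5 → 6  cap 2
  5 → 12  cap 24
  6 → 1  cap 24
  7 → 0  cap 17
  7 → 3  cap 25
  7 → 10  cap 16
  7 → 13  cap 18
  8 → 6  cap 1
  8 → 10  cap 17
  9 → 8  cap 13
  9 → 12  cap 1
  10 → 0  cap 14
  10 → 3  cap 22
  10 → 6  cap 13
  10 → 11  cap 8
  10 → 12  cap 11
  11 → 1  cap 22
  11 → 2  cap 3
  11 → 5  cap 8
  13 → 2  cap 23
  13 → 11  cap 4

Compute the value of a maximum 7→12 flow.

Maximum flow value: 20

augment #1: 7→10→12 bottleneck 11, total now 11
augment #2: 7→0→2→9→12 bottleneck 1, total now 12
augment #3: 7→3→11→5→12 bottleneck 6, total now 18
augment #4: 7→10→11→5→12 bottleneck 2, total now 20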